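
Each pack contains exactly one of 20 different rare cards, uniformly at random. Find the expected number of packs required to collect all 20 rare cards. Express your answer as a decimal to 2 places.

After i distinct types are collected, each trial gives a new one with probability (20−i)/20, so the expected wait for the next new type is 20/(20−i).
E = 20/20 + 20/19 + 20/18 + 20/17 + 20/16 + 20/15 + 20/14 + 20/13 + 20/12 + 20/11 + 20/10 + 20/9 + 20/8 + 20/7 + 20/6 + 20/5 + 20/4 + 20/3 + 20/2 + 20/1 = 279175675/3879876 ≈ 71.95.

71.95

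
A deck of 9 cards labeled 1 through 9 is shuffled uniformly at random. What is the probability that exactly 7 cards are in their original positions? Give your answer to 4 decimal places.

0.0001

Choose which 7 of the 9 are fixed: C(9,7) = 36 ways.
The remaining 2 must have no fixed point: D(2) = 1.
P = 36·1/362880 = 1/10080 ≈ 0.0001.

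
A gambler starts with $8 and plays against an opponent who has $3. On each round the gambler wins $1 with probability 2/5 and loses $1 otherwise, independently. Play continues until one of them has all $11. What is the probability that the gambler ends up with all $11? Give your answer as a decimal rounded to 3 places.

0.288

Let r = q/p = (3/5)/(2/5) = 3/2. The recurrence P(i) = p·P(i+1) + q·P(i−1) with P(0)=0, P(11)=1 gives P(i) = (1 − r^i)/(1 − r^11).
P(8) = (1 − (3/2)^8) / (1 − (3/2)^11) = 50440/175099 ≈ 0.288.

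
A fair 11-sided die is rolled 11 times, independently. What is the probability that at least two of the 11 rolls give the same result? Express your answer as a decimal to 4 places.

0.9999

P(all 11 different) = 11/11 · 10/11 · ··· · 1/11 ≈ 0.0001.
P(at least two equal) = 1 − 0.0001 = 0.9999.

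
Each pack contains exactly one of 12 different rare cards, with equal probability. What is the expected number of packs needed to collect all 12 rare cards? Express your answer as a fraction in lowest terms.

86021/2310

After i distinct types are collected, each trial gives a new one with probability (12−i)/12, so the expected wait for the next new type is 12/(12−i).
E = 12/12 + 12/11 + 12/10 + 12/9 + 12/8 + 12/7 + 12/6 + 12/5 + 12/4 + 12/3 + 12/2 + 12/1 = 86021/2310.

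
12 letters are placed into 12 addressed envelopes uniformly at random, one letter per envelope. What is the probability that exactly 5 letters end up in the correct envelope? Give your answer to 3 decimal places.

0.003

Choose which 5 of the 12 are fixed: C(12,5) = 792 ways.
The remaining 7 must have no fixed point: D(7) = 1854.
P = 792·1854/479001600 = 103/33600 ≈ 0.003.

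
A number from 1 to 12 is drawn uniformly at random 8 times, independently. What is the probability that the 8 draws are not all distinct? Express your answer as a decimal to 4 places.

P(all 8 different) = 12/12 · 11/12 · ··· · 5/12 ≈ 0.0464.
P(at least two equal) = 1 − 0.0464 = 0.9536.

0.9536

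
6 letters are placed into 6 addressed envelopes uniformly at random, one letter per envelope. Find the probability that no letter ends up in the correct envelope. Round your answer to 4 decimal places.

This is the derangement probability: permutations of 6 with no fixed point.
D(6) = 6! · (1 − 1/1! + 1/2! − ··· + (−1)^6/6!) = 265.
P = 265/720 = 53/144 ≈ 0.3681.

0.3681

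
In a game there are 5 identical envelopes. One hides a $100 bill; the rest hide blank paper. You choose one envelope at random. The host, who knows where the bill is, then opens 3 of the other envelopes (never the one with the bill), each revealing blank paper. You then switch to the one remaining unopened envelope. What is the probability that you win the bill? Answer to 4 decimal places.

0.8000

Your original envelope holds the bill with probability 1/5, so the other 4 collectively hold it with probability 4/5.
The host can always find 3 empty envelopes to open, so the reveals don't change that 4/5; it is now spread over the 1 remaining unopened envelope.
P(win by switching) = (4/5) · (1/1) = 4/5 ≈ 0.8000.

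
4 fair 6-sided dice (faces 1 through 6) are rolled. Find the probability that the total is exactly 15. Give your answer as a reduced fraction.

There are 6^4 = 1296 equally likely outcomes.
The number of ordered 4-tuples from {1,…,6} summing to 15 is 140.
P(sum = 15) = 140/1296 = 35/324.

35/324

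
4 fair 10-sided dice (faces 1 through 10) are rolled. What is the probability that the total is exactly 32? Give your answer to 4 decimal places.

There are 10^4 = 10000 equally likely outcomes.
The number of ordered 4-tuples from {1,…,10} summing to 32 is 165.
P(sum = 32) = 165/10000 = 33/2000 ≈ 0.0165.

0.0165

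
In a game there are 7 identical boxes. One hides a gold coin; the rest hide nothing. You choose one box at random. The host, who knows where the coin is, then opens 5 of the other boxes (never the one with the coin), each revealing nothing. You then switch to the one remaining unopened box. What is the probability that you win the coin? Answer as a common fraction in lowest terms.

6/7

Your original box holds the coin with probability 1/7, so the other 6 collectively hold it with probability 6/7.
The host can always find 5 empty boxes to open, so the reveals don't change that 6/7; it is now spread over the 1 remaining unopened box.
P(win by switching) = (6/7) · (1/1) = 6/7.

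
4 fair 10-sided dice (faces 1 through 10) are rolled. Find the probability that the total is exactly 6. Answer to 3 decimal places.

There are 10^4 = 10000 equally likely outcomes.
The number of ordered 4-tuples from {1,…,10} summing to 6 is 10.
P(sum = 6) = 10/10000 = 1/1000 ≈ 0.001.

0.001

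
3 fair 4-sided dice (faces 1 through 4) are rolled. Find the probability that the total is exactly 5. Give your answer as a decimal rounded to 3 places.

There are 4^3 = 64 equally likely outcomes.
The number of ordered 3-tuples from {1,…,4} summing to 5 is 6.
P(sum = 5) = 6/64 = 3/32 ≈ 0.094.

0.094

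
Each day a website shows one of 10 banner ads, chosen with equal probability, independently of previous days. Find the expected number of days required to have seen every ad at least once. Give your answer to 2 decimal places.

After i distinct types are collected, each trial gives a new one with probability (10−i)/10, so the expected wait for the next new type is 10/(10−i).
E = 10/10 + 10/9 + 10/8 + 10/7 + 10/6 + 10/5 + 10/4 + 10/3 + 10/2 + 10/1 = 7381/252 ≈ 29.29.

29.29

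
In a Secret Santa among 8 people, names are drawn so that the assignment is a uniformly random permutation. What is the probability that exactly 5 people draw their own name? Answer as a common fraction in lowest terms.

Choose which 5 of the 8 are fixed: C(8,5) = 56 ways.
The remaining 3 must have no fixed point: D(3) = 2.
P = 56·2/40320 = 1/360.

1/360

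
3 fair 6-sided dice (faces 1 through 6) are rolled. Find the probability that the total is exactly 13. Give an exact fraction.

There are 6^3 = 216 equally likely outcomes.
The number of ordered 3-tuples from {1,…,6} summing to 13 is 21.
P(sum = 13) = 21/216 = 7/72.

7/72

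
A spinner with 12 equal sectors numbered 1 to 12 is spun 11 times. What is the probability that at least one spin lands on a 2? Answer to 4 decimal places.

P(no spin lands on a 2) = (11/12)^11 ≈ 0.3840.
P(at least one) = 1 − 0.3840 = 0.6160.

0.6160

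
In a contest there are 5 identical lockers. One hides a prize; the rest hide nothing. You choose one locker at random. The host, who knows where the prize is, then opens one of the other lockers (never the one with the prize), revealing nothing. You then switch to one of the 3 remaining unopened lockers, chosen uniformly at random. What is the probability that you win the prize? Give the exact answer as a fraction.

Your original locker holds the prize with probability 1/5, so the other 4 collectively hold it with probability 4/5.
The host can always find an empty locker to open, so this doesn't change that 4/5; it is now spread over the 3 remaining unopened lockers.
P(win by switching) = (4/5) · (1/3) = 4/15.

4/15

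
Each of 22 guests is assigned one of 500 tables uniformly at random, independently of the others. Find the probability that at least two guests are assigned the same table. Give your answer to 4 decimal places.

0.3742

It's easier to compute the probability that all 22 are distinct.
P(all distinct) = 500/500 · 499/500 · ··· · 479/500 ≈ 0.6258.
So the probability of at least one match is 1 − 0.6258 = 0.3742.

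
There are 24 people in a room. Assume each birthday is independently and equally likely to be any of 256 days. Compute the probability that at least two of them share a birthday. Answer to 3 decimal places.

It's easier to compute the probability that all 24 are distinct.
P(all distinct) = 256/256 · 255/256 · ··· · 233/256 ≈ 0.329.
So the probability of at least one match is 1 − 0.329 = 0.671.

0.671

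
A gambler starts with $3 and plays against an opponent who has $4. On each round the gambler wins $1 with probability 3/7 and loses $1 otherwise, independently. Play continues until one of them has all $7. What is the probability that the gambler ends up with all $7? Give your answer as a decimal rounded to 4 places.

0.2111

Let r = q/p = (4/7)/(3/7) = 4/3. The recurrence P(i) = p·P(i+1) + q·P(i−1) with P(0)=0, P(7)=1 gives P(i) = (1 − r^i)/(1 − r^7).
P(3) = (1 − (4/3)^3) / (1 − (4/3)^7) = 2997/14197 ≈ 0.2111.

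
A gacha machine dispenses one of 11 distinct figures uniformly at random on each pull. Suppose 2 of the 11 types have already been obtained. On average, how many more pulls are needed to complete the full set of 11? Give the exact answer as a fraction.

Starting from 2 distinct types, each trial gives a new one with probability (11−i)/11 when i types are held, so the wait for the next new type is 11/(11−i).
E = 11/9 + 11/8 + 11/7 + 11/6 + 11/5 + 11/4 + 11/3 + 11/2 + 11/1 = 78419/2520.

78419/2520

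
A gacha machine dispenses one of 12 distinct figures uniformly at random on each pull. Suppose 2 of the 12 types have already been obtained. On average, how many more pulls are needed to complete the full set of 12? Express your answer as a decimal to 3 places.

35.148

Starting from 2 distinct types, each trial gives a new one with probability (12−i)/12 when i types are held, so the wait for the next new type is 12/(12−i).
E = 12/10 + 12/9 + 12/8 + 12/7 + 12/6 + 12/5 + 12/4 + 12/3 + 12/2 + 12/1 = 7381/210 ≈ 35.148.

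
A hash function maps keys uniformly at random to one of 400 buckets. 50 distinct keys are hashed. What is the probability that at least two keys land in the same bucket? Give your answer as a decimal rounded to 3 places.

0.959

It's easier to compute the probability that all 50 are distinct.
P(all distinct) = 400/400 · 399/400 · ··· · 351/400 ≈ 0.041.
So the probability of at least one match is 1 − 0.041 = 0.959.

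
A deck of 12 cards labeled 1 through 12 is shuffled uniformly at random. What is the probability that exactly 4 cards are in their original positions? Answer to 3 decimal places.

0.015

Choose which 4 of the 12 are fixed: C(12,4) = 495 ways.
The remaining 8 must have no fixed point: D(8) = 14833.
P = 495·14833/479001600 = 2119/138240 ≈ 0.015.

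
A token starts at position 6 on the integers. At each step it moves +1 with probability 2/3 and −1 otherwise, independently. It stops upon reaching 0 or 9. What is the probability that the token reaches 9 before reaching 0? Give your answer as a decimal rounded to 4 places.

Let r = q/p = (1/3)/(2/3) = 1/2. The recurrence P(i) = p·P(i+1) + q·P(i−1) with P(0)=0, P(9)=1 gives P(i) = (1 − r^i)/(1 − r^9).
P(6) = (1 − (1/2)^6) / (1 − (1/2)^9) = 72/73 ≈ 0.9863.

0.9863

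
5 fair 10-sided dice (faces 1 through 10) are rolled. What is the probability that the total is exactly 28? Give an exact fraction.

There are 10^5 = 100000 equally likely outcomes.
The number of ordered 5-tuples from {1,…,10} summing to 28 is 6000.
P(sum = 28) = 6000/100000 = 3/50.

3/50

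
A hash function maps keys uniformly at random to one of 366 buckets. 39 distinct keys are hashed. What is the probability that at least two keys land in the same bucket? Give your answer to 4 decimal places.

It's easier to compute the probability that all 39 are distinct.
P(all distinct) = 366/366 · 365/366 · ··· · 328/366 ≈ 0.1225.
So the probability of at least one match is 1 − 0.1225 = 0.8775.

0.8775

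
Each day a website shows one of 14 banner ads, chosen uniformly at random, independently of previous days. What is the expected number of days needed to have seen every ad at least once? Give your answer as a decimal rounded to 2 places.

45.52

After i distinct types are collected, each trial gives a new one with probability (14−i)/14, so the expected wait for the next new type is 14/(14−i).
E = 14/14 + 14/13 + 14/12 + 14/11 + 14/10 + 14/9 + 14/8 + 14/7 + 14/6 + 14/5 + 14/4 + 14/3 + 14/2 + 14/1 = 1171733/25740 ≈ 45.52.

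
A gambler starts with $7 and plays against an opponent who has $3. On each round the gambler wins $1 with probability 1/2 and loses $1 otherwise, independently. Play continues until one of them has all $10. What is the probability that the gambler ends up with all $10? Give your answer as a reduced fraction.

With a fair step, P(i) = ½P(i−1) + ½P(i+1) with P(0)=0, P(10)=1 has the linear solution P(i) = i/10.
P(7) = 7/10.

7/10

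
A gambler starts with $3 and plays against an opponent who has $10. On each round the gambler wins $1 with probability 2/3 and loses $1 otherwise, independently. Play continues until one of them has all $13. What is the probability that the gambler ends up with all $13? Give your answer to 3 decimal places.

Let r = q/p = (1/3)/(2/3) = 1/2. The recurrence P(i) = p·P(i+1) + q·P(i−1) with P(0)=0, P(13)=1 gives P(i) = (1 − r^i)/(1 − r^13).
P(3) = (1 − (1/2)^3) / (1 − (1/2)^13) = 7168/8191 ≈ 0.875.

0.875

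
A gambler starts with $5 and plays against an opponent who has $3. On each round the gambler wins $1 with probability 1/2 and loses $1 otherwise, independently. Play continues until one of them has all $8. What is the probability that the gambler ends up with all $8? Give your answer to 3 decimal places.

0.625

With a fair step, P(i) = ½P(i−1) + ½P(i+1) with P(0)=0, P(8)=1 has the linear solution P(i) = i/8.
P(5) = 5/8 ≈ 0.625.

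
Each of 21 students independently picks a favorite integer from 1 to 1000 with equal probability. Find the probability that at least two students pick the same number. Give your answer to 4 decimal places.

0.1906

It's easier to compute the probability that all 21 are distinct.
P(all distinct) = 1000/1000 · 999/1000 · ··· · 980/1000 ≈ 0.8094.
So the probability of at least one match is 1 − 0.8094 = 0.1906.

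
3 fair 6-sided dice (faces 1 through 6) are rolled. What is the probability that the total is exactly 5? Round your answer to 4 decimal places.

There are 6^3 = 216 equally likely outcomes.
The number of ordered 3-tuples from {1,…,6} summing to 5 is 6.
P(sum = 5) = 6/216 = 1/36 ≈ 0.0278.

0.0278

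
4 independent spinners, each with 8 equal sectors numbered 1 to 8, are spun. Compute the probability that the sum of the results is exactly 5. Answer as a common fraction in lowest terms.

There are 8^4 = 4096 equally likely outcomes.
The number of ordered 4-tuples from {1,…,8} summing to 5 is 4.
P(sum = 5) = 4/4096 = 1/1024.

1/1024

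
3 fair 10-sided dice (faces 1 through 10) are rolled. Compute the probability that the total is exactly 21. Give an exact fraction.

There are 10^3 = 1000 equally likely outcomes.
The number of ordered 3-tuples from {1,…,10} summing to 21 is 55.
P(sum = 21) = 55/1000 = 11/200.

11/200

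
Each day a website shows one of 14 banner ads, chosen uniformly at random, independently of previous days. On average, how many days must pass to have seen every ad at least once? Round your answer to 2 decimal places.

45.52

After i distinct types are collected, each trial gives a new one with probability (14−i)/14, so the expected wait for the next new type is 14/(14−i).
E = 14/14 + 14/13 + 14/12 + 14/11 + 14/10 + 14/9 + 14/8 + 14/7 + 14/6 + 14/5 + 14/4 + 14/3 + 14/2 + 14/1 = 1171733/25740 ≈ 45.52.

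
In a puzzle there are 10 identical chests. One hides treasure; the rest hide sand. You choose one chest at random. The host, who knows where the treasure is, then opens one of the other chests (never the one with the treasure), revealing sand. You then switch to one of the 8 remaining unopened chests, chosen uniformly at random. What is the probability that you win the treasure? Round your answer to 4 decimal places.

0.1125

Your original chest holds the treasure with probability 1/10, so the other 9 collectively hold it with probability 9/10.
The host can always find an empty chest to open, so this doesn't change that 9/10; it is now spread over the 8 remaining unopened chests.
P(win by switching) = (9/10) · (1/8) = 9/80 ≈ 0.1125.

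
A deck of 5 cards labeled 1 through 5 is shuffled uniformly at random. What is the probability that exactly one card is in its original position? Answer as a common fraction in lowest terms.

3/8

Choose which one is fixed: C(5,1) = 5 ways.
The remaining 4 must have no fixed point: D(4) = 9.
P = 5·9/120 = 3/8.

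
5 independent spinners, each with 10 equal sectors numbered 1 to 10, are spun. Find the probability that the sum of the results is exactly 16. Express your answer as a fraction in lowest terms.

67/5000

There are 10^5 = 100000 equally likely outcomes.
The number of ordered 5-tuples from {1,…,10} summing to 16 is 1340.
P(sum = 16) = 1340/100000 = 67/5000.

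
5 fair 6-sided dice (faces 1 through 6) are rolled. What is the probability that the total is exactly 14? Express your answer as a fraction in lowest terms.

There are 6^5 = 7776 equally likely outcomes.
The number of ordered 5-tuples from {1,…,6} summing to 14 is 540.
P(sum = 14) = 540/7776 = 5/72.

5/72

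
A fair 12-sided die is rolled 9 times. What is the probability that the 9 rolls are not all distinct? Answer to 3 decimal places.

P(all 9 different) = 12/12 · 11/12 · ··· · 4/12 ≈ 0.015.
P(at least two equal) = 1 − 0.015 = 0.985.

0.985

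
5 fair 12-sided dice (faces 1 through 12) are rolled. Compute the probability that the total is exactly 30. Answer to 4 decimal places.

There are 12^5 = 248832 equally likely outcomes.
The number of ordered 5-tuples from {1,…,12} summing to 30 is 11901.
P(sum = 30) = 11901/248832 = 3967/82944 ≈ 0.0478.

0.0478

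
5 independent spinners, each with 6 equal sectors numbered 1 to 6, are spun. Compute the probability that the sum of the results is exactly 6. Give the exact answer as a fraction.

There are 6^5 = 7776 equally likely outcomes.
The number of ordered 5-tuples from {1,…,6} summing to 6 is 5.
P(sum = 6) = 5/7776.

5/7776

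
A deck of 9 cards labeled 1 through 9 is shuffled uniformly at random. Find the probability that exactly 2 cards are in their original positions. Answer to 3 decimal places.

0.184

Choose which 2 of the 9 are fixed: C(9,2) = 36 ways.
The remaining 7 must have no fixed point: D(7) = 1854.
P = 36·1854/362880 = 103/560 ≈ 0.184.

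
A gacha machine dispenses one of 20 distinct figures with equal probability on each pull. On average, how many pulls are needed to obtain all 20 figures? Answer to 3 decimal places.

After i distinct types are collected, each trial gives a new one with probability (20−i)/20, so the expected wait for the next new type is 20/(20−i).
E = 20/20 + 20/19 + 20/18 + 20/17 + 20/16 + 20/15 + 20/14 + 20/13 + 20/12 + 20/11 + 20/10 + 20/9 + 20/8 + 20/7 + 20/6 + 20/5 + 20/4 + 20/3 + 20/2 + 20/1 = 279175675/3879876 ≈ 71.955.

71.955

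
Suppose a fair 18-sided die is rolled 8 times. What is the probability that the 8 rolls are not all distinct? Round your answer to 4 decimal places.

0.8399

P(all 8 different) = 18/18 · 17/18 · ··· · 11/18 ≈ 0.1601.
P(at least two equal) = 1 − 0.1601 = 0.8399.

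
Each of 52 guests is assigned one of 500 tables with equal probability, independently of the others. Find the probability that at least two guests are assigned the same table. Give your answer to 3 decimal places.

0.936

It's easier to compute the probability that all 52 are distinct.
P(all distinct) = 500/500 · 499/500 · ··· · 449/500 ≈ 0.064.
So the probability of at least one match is 1 − 0.064 = 0.936.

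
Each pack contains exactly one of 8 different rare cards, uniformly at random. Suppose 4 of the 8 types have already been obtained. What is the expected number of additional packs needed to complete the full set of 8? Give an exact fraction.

50/3

Starting from 4 distinct types, each trial gives a new one with probability (8−i)/8 when i types are held, so the wait for the next new type is 8/(8−i).
E = 8/4 + 8/3 + 8/2 + 8/1 = 50/3.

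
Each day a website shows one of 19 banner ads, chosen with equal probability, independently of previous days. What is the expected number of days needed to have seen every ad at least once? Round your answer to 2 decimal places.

67.41

After i distinct types are collected, each trial gives a new one with probability (19−i)/19, so the expected wait for the next new type is 19/(19−i).
E = 19/19 + 19/18 + 19/17 + 19/16 + 19/15 + 19/14 + 19/13 + 19/12 + 19/11 + 19/10 + 19/9 + 19/8 + 19/7 + 19/6 + 19/5 + 19/4 + 19/3 + 19/2 + 19/1 = 275295799/4084080 ≈ 67.41.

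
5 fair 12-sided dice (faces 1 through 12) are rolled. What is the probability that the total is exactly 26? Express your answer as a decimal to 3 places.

0.036

There are 12^5 = 248832 equally likely outcomes.
The number of ordered 5-tuples from {1,…,12} summing to 26 is 9075.
P(sum = 26) = 9075/248832 = 3025/82944 ≈ 0.036.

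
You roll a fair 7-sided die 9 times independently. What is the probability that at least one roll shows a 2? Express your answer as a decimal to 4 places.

P(no roll shows a 2) = (6/7)^9 ≈ 0.2497.
P(at least one) = 1 − 0.2497 = 0.7503.

0.7503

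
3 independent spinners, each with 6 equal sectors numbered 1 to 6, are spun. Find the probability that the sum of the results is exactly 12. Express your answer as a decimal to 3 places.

0.116

There are 6^3 = 216 equally likely outcomes.
The number of ordered 3-tuples from {1,…,6} summing to 12 is 25.
P(sum = 12) = 25/216 ≈ 0.116.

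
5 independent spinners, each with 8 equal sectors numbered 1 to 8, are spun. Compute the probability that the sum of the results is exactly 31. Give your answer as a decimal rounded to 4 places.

There are 8^5 = 32768 equally likely outcomes.
The number of ordered 5-tuples from {1,…,8} summing to 31 is 690.
P(sum = 31) = 690/32768 = 345/16384 ≈ 0.0211.

0.0211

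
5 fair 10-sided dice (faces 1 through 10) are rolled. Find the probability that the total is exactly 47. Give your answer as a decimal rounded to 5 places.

There are 10^5 = 100000 equally likely outcomes.
The number of ordered 5-tuples from {1,…,10} summing to 47 is 35.
P(sum = 47) = 35/100000 = 7/20000 ≈ 0.00035.

0.00035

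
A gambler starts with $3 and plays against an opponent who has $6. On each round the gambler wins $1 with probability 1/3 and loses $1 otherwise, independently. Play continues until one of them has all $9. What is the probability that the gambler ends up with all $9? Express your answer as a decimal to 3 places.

Let r = q/p = (2/3)/(1/3) = 2. The recurrence P(i) = p·P(i+1) + q·P(i−1) with P(0)=0, P(9)=1 gives P(i) = (1 − r^i)/(1 − r^9).
P(3) = (1 − (2)^3) / (1 − (2)^9) = 1/73 ≈ 0.014.

0.014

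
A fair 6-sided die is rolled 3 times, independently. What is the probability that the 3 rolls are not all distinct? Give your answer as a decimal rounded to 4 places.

P(all 3 different) = 6/6 · 5/6 · ··· · 4/6 ≈ 0.5556.
P(at least two equal) = 1 − 0.5556 = 0.4444.

0.4444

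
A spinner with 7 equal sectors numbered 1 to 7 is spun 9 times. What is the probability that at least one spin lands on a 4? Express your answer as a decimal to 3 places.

P(no spin lands on a 4) = (6/7)^9 ≈ 0.250.
P(at least one) = 1 − 0.250 = 0.750.

0.750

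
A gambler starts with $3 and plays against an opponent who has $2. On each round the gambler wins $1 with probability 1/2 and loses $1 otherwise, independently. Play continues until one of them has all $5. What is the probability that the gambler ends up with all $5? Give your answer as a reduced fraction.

With a fair step, P(i) = ½P(i−1) + ½P(i+1) with P(0)=0, P(5)=1 has the linear solution P(i) = i/5.
P(3) = 3/5.

3/5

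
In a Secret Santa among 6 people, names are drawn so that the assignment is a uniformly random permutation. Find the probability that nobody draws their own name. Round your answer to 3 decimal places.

0.368

This is the derangement probability: permutations of 6 with no fixed point.
D(6) = 6! · (1 − 1/1! + 1/2! − ··· + (−1)^6/6!) = 265.
P = 265/720 = 53/144 ≈ 0.368.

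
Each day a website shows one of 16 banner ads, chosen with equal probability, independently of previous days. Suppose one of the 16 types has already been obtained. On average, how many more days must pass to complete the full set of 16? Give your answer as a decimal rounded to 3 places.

53.092

Starting from 1 distinct type, each trial gives a new one with probability (16−i)/16 when i types are held, so the wait for the next new type is 16/(16−i).
E = 16/15 + 16/14 + 16/13 + 16/12 + 16/11 + 16/10 + 16/9 + 16/8 + 16/7 + 16/6 + 16/5 + 16/4 + 16/3 + 16/2 + 16/1 = 2391514/45045 ≈ 53.092.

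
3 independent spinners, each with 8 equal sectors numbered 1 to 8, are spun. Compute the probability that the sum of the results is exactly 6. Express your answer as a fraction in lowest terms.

5/256

There are 8^3 = 512 equally likely outcomes.
The number of ordered 3-tuples from {1,…,8} summing to 6 is 10.
P(sum = 6) = 10/512 = 5/256.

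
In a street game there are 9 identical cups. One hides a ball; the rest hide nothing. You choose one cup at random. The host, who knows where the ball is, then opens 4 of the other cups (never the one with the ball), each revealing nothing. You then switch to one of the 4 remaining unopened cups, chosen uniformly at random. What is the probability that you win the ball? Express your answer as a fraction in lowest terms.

Your original cup holds the ball with probability 1/9, so the other 8 collectively hold it with probability 8/9.
The host can always find 4 empty cups to open, so the reveals don't change that 8/9; it is now spread over the 4 remaining unopened cups.
P(win by switching) = (8/9) · (1/4) = 2/9.

2/9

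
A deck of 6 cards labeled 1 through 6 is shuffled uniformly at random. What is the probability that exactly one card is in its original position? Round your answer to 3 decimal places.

0.367

Choose which one is fixed: C(6,1) = 6 ways.
The remaining 5 must have no fixed point: D(5) = 44.
P = 6·44/720 = 11/30 ≈ 0.367.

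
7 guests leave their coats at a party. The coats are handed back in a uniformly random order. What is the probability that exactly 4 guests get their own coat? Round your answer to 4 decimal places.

0.0139

Choose which 4 of the 7 are fixed: C(7,4) = 35 ways.
The remaining 3 must have no fixed point: D(3) = 2.
P = 35·2/5040 = 1/72 ≈ 0.0139.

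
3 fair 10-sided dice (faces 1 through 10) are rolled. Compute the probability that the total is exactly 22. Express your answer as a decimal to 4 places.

0.0450

There are 10^3 = 1000 equally likely outcomes.
The number of ordered 3-tuples from {1,…,10} summing to 22 is 45.
P(sum = 22) = 45/1000 = 9/200 ≈ 0.0450.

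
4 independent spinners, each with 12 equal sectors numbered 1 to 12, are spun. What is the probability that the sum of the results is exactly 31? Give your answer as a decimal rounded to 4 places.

There are 12^4 = 20736 equally likely outcomes.
The number of ordered 4-tuples from {1,…,12} summing to 31 is 916.
P(sum = 31) = 916/20736 = 229/5184 ≈ 0.0442.

0.0442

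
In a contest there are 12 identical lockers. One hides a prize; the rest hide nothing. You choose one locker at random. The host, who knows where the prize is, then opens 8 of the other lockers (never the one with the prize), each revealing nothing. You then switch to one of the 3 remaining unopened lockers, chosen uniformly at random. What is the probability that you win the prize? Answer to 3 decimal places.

Your original locker holds the prize with probability 1/12, so the other 11 collectively hold it with probability 11/12.
The host can always find 8 empty lockers to open, so the reveals don't change that 11/12; it is now spread over the 3 remaining unopened lockers.
P(win by switching) = (11/12) · (1/3) = 11/36 ≈ 0.306.

0.306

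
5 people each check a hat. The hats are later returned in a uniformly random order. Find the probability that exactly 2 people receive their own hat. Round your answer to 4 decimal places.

0.1667

Choose which 2 of the 5 are fixed: C(5,2) = 10 ways.
The remaining 3 must have no fixed point: D(3) = 2.
P = 10·2/120 = 1/6 ≈ 0.1667.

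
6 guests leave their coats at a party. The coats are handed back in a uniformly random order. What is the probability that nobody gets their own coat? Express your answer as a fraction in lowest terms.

53/144

This is the derangement probability: permutations of 6 with no fixed point.
D(6) = 6! · (1 − 1/1! + 1/2! − ··· + (−1)^6/6!) = 265.
P = 265/720 = 53/144.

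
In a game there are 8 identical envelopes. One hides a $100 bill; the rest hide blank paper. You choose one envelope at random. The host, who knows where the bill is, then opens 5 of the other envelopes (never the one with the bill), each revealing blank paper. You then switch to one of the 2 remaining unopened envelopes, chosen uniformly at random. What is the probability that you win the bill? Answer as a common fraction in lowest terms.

Your original envelope holds the bill with probability 1/8, so the other 7 collectively hold it with probability 7/8.
The host can always find 5 empty envelopes to open, so the reveals don't change that 7/8; it is now spread over the 2 remaining unopened envelopes.
P(win by switching) = (7/8) · (1/2) = 7/16.

7/16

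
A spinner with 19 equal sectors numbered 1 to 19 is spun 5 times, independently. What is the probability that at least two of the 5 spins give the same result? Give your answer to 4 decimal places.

0.4365

P(all 5 different) = 19/19 · 18/19 · ··· · 15/19 ≈ 0.5635.
P(at least two equal) = 1 − 0.5635 = 0.4365.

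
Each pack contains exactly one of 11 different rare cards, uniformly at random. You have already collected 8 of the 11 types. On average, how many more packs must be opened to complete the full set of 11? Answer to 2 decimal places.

20.17

Starting from 8 distinct types, each trial gives a new one with probability (11−i)/11 when i types are held, so the wait for the next new type is 11/(11−i).
E = 11/3 + 11/2 + 11/1 = 121/6 ≈ 20.17.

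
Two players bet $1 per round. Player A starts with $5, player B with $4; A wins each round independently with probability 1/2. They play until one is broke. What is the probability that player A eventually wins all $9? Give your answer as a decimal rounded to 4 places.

0.5556

With a fair step, P(i) = ½P(i−1) + ½P(i+1) with P(0)=0, P(9)=1 has the linear solution P(i) = i/9.
P(5) = 5/9 ≈ 0.5556.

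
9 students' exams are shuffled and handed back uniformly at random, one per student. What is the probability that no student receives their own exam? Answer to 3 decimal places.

0.368

This is the derangement probability: permutations of 9 with no fixed point.
D(9) = 9! · (1 − 1/1! + 1/2! − ··· + (−1)^9/9!) = 133496.
P = 133496/362880 = 16687/45360 ≈ 0.368.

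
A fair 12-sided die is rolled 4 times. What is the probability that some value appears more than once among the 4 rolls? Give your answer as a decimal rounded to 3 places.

P(all 4 different) = 12/12 · 11/12 · ··· · 9/12 ≈ 0.573.
P(at least two equal) = 1 − 0.573 = 0.427.

0.427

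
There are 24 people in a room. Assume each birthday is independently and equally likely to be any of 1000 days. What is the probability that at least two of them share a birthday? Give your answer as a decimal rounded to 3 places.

0.243

It's easier to compute the probability that all 24 are distinct.
P(all distinct) = 1000/1000 · 999/1000 · ··· · 977/1000 ≈ 0.757.
So the probability of at least one match is 1 − 0.757 = 0.243.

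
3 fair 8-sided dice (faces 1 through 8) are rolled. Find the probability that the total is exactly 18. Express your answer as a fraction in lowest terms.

7/128

There are 8^3 = 512 equally likely outcomes.
The number of ordered 3-tuples from {1,…,8} summing to 18 is 28.
P(sum = 18) = 28/512 = 7/128.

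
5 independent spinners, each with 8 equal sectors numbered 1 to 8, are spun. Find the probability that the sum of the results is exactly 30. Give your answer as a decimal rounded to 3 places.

There are 8^5 = 32768 equally likely outcomes.
The number of ordered 5-tuples from {1,…,8} summing to 30 is 926.
P(sum = 30) = 926/32768 = 463/16384 ≈ 0.028.

0.028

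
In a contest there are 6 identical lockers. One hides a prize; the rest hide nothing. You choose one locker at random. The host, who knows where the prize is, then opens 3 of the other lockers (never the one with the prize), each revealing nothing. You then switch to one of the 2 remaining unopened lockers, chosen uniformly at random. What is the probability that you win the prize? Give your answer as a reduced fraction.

Your original locker holds the prize with probability 1/6, so the other 5 collectively hold it with probability 5/6.
The host can always find 3 empty lockers to open, so the reveals don't change that 5/6; it is now spread over the 2 remaining unopened lockers.
P(win by switching) = (5/6) · (1/2) = 5/12.

5/12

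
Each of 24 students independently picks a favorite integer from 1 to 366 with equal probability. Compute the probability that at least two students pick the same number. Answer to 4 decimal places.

It's easier to compute the probability that all 24 are distinct.
P(all distinct) = 366/366 · 365/366 · ··· · 343/366 ≈ 0.4627.
So the probability of at least one match is 1 − 0.4627 = 0.5373.

0.5373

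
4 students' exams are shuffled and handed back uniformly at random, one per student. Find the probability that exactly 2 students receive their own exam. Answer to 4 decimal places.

0.2500

Choose which 2 of the 4 are fixed: C(4,2) = 6 ways.
The remaining 2 must have no fixed point: D(2) = 1.
P = 6·1/24 = 1/4 ≈ 0.2500.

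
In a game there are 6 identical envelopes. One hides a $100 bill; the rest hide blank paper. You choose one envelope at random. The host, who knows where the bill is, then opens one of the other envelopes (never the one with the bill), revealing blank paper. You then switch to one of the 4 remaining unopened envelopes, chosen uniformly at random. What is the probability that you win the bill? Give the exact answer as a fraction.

5/24

Your original envelope holds the bill with probability 1/6, so the other 5 collectively hold it with probability 5/6.
The host can always find an empty envelope to open, so this doesn't change that 5/6; it is now spread over the 4 remaining unopened envelopes.
P(win by switching) = (5/6) · (1/4) = 5/24.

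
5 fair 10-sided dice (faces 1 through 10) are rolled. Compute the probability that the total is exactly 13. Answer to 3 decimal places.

0.005

There are 10^5 = 100000 equally likely outcomes.
The number of ordered 5-tuples from {1,…,10} summing to 13 is 495.
P(sum = 13) = 495/100000 = 99/20000 ≈ 0.005.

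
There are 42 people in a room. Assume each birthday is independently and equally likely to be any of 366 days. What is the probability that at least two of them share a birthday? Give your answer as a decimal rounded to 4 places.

0.9134

It's easier to compute the probability that all 42 are distinct.
P(all distinct) = 366/366 · 365/366 · ··· · 325/366 ≈ 0.0866.
So the probability of at least one match is 1 − 0.0866 = 0.9134.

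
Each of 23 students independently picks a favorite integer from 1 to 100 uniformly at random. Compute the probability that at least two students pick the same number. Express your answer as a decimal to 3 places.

0.936

It's easier to compute the probability that all 23 are distinct.
P(all distinct) = 100/100 · 99/100 · ··· · 78/100 ≈ 0.064.
So the probability of at least one match is 1 − 0.064 = 0.936.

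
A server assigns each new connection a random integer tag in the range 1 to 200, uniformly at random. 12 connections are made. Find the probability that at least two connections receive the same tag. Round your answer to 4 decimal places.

0.2857

It's easier to compute the probability that all 12 are distinct.
P(all distinct) = 200/200 · 199/200 · ··· · 189/200 ≈ 0.7143.
So the probability of at least one match is 1 − 0.7143 = 0.2857.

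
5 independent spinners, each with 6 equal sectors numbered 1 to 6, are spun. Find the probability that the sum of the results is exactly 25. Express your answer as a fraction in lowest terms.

There are 6^5 = 7776 equally likely outcomes.
The number of ordered 5-tuples from {1,…,6} summing to 25 is 126.
P(sum = 25) = 126/7776 = 7/432.

7/432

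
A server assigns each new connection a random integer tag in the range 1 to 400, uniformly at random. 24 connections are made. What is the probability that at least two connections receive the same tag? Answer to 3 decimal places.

It's easier to compute the probability that all 24 are distinct.
P(all distinct) = 400/400 · 399/400 · ··· · 377/400 ≈ 0.495.
So the probability of at least one match is 1 − 0.495 = 0.505.

0.505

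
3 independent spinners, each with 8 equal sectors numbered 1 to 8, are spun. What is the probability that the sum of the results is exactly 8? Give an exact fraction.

There are 8^3 = 512 equally likely outcomes.
The number of ordered 3-tuples from {1,…,8} summing to 8 is 21.
P(sum = 8) = 21/512.

21/512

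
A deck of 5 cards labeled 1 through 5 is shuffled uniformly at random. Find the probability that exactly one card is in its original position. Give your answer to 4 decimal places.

0.3750

Choose which one is fixed: C(5,1) = 5 ways.
The remaining 4 must have no fixed point: D(4) = 9.
P = 5·9/120 = 3/8 ≈ 0.3750.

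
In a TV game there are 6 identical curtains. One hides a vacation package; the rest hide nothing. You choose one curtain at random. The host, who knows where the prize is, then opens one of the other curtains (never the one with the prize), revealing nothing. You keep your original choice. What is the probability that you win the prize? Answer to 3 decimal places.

0.167

The host can always open an empty curtain regardless of your choice, so this gives no information about your original curtain.
P(win by staying) = 1/6 ≈ 0.167.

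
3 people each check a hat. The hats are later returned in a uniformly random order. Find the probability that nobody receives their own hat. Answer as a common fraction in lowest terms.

1/3

This is the derangement probability: permutations of 3 with no fixed point.
D(3) = 3! · (1 − 1/1! + 1/2! − ··· + (−1)^3/3!) = 2.
P = 2/6 = 1/3.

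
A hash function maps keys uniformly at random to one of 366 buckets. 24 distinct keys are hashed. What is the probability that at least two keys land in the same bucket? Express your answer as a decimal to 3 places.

0.537

It's easier to compute the probability that all 24 are distinct.
P(all distinct) = 366/366 · 365/366 · ··· · 343/366 ≈ 0.463.
So the probability of at least one match is 1 − 0.463 = 0.537.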